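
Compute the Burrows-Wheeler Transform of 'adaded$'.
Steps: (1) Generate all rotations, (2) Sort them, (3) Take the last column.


Rotations (sorted):
  0: $adaded -> last char: d
  1: adaded$ -> last char: $
  2: aded$ad -> last char: d
  3: d$adade -> last char: e
  4: daded$a -> last char: a
  5: ded$ada -> last char: a
  6: ed$adad -> last char: d


BWT = d$deaad


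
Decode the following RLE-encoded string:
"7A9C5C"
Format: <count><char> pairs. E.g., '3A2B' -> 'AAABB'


Expanding each <count><char> pair:
  7A -> 'AAAAAAA'
  9C -> 'CCCCCCCCC'
  5C -> 'CCCCC'

Decoded = AAAAAAACCCCCCCCCCCCCC


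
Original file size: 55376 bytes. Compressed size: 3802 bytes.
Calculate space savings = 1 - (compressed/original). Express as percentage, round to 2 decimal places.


ratio = compressed/original = 3802/55376 = 0.068658
savings = 1 - ratio = 1 - 0.068658 = 0.931342
as a percentage: 0.931342 * 100 = 93.13%

Space savings = 1 - 3802/55376 = 93.13%


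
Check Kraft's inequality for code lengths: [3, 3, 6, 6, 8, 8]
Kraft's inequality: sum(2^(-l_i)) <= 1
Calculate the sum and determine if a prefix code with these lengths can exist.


Sum = 2^(-3) + 2^(-3) + 2^(-6) + 2^(-6) + 2^(-8) + 2^(-8)
    = 0.125 + 0.125 + 0.015625 + 0.015625 + 0.00390625 + 0.00390625
    = 74/256 = 0.2890625
Since 0.2890625 <= 1, Kraft's inequality IS satisfied.
A prefix code with these lengths CAN exist.

Kraft sum = 0.2890625. Satisfied.


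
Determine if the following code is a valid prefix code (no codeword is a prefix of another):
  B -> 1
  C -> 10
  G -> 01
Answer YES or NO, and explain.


Checking each pair (does one codeword prefix another?):
  B='1' vs C='10': prefix -- VIOLATION

NO -- this is NOT a valid prefix code. B (1) is a prefix of C (10).


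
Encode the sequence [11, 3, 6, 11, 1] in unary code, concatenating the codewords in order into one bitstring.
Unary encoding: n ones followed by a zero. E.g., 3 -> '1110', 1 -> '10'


Encode each number as n ones followed by a terminating 0:
  11 -> 111111111110 (12 bits)
  3 -> 1110 (4 bits)
  6 -> 1111110 (7 bits)
  11 -> 111111111110 (12 bits)
  1 -> 10 (2 bits)
Total length = 12 + 4 + 7 + 12 + 2 = 37 bits.

Unary([11, 3, 6, 11, 1]) = 1111111111101110111111011111111111010 (37 bits)


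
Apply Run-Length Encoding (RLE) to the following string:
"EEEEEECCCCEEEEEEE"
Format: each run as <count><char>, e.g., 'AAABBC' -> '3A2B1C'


Scanning runs left to right:
  i=0: run of 'E' x 6 -> '6E'
  i=6: run of 'C' x 4 -> '4C'
  i=10: run of 'E' x 7 -> '7E'

RLE = 6E4C7E


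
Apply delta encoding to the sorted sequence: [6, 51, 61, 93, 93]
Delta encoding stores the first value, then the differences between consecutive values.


First value: 6
Deltas:
  51 - 6 = 45
  61 - 51 = 10
  93 - 61 = 32
  93 - 93 = 0


Delta encoded: [6, 45, 10, 32, 0]


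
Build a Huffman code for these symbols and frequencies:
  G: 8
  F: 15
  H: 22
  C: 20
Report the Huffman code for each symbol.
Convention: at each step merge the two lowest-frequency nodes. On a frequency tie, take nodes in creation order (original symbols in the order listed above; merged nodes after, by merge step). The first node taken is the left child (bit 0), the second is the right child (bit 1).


Huffman tree construction:
Step 1: Merge G(8) + F(15) = 23
Step 2: Merge C(20) + H(22) = 42
Step 3: Merge (G+F)(23) + (C+H)(42) = 65
Read each symbol's code off the tree from the root (left child = 0, right child = 1).

Codes:
  G: 00 (length 2)
  F: 01 (length 2)
  H: 11 (length 2)
  C: 10 (length 2)
Average code length: 130/65 = 2.0000 bits/symbol


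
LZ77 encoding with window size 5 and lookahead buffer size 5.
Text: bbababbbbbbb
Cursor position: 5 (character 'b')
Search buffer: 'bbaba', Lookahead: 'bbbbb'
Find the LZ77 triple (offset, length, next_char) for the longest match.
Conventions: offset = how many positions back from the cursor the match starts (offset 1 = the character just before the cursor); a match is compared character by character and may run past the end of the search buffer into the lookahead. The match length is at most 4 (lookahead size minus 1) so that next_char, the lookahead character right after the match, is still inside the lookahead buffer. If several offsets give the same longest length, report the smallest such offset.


Try each offset into the search buffer:
  offset=1 (pos 4, char 'a'): match length 0
  offset=2 (pos 3, char 'b'): match length 1
  offset=3 (pos 2, char 'a'): match length 0
  offset=4 (pos 1, char 'b'): match length 1
  offset=5 (pos 0, char 'b'): match length 2
Longest match has length 2 at offset 5.
next_char = character at position 5 + 2 = 7 -> 'b'

Best match: offset=5, length=2 (matching 'bb' starting at position 0)
LZ77 triple: (5, 2, 'b')


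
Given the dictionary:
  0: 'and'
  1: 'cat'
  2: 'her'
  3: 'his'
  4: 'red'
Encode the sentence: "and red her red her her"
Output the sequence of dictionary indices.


Look up each word in the dictionary:
  'and' -> 0
  'red' -> 4
  'her' -> 2
  'red' -> 4
  'her' -> 2
  'her' -> 2

Encoded: [0, 4, 2, 4, 2, 2]


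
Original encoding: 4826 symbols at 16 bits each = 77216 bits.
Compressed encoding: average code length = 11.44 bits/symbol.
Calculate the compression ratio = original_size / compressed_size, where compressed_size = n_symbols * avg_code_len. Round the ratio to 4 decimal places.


original_size = n_symbols * orig_bits = 4826 * 16 = 77216 bits
compressed_size = n_symbols * avg_code_len = 4826 * 11.44 = 55209.44 bits
ratio = original_size / compressed_size = 77216 / 55209.44 = 1.3986

Compression ratio = 1.3986


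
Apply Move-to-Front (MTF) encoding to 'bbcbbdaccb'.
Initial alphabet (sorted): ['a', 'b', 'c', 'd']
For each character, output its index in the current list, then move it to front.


MTF encoding:
'b': index 1 in ['a', 'b', 'c', 'd'] -> ['b', 'a', 'c', 'd']
'b': index 0 in ['b', 'a', 'c', 'd'] -> ['b', 'a', 'c', 'd']
'c': index 2 in ['b', 'a', 'c', 'd'] -> ['c', 'b', 'a', 'd']
'b': index 1 in ['c', 'b', 'a', 'd'] -> ['b', 'c', 'a', 'd']
'b': index 0 in ['b', 'c', 'a', 'd'] -> ['b', 'c', 'a', 'd']
'd': index 3 in ['b', 'c', 'a', 'd'] -> ['d', 'b', 'c', 'a']
'a': index 3 in ['d', 'b', 'c', 'a'] -> ['a', 'd', 'b', 'c']
'c': index 3 in ['a', 'd', 'b', 'c'] -> ['c', 'a', 'd', 'b']
'c': index 0 in ['c', 'a', 'd', 'b'] -> ['c', 'a', 'd', 'b']
'b': index 3 in ['c', 'a', 'd', 'b'] -> ['b', 'c', 'a', 'd']


Output: [1, 0, 2, 1, 0, 3, 3, 3, 0, 3]


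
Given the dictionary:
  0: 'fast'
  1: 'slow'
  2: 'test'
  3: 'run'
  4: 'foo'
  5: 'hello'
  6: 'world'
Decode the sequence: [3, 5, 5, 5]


Look up each index in the dictionary:
  3 -> 'run'
  5 -> 'hello'
  5 -> 'hello'
  5 -> 'hello'

Decoded: "run hello hello hello"


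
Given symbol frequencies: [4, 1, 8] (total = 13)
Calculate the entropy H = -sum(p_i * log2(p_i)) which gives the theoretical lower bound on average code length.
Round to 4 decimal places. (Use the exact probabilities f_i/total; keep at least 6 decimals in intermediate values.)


Per-symbol terms -p_i * log2(p_i) with p_i = f_i/13:
  p = 4/13 = 0.307692: log2(p) = -1.700440, -p*log2(p) = 0.523212
  p = 1/13 = 0.076923: log2(p) = -3.700440, -p*log2(p) = 0.284649
  p = 8/13 = 0.615385: log2(p) = -0.700440, -p*log2(p) = 0.431040
H = 0.523212 + 0.284649 + 0.431040 = 1.238901

H = 1.2389 bits/symbol


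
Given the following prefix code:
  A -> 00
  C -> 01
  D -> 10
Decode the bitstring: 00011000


Decoding step by step:
Bits 00 -> A
Bits 01 -> C
Bits 10 -> D
Bits 00 -> A


Decoded message: ACDA


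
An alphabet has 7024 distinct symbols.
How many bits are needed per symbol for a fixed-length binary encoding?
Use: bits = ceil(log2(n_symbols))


log2(7024) = 12.7781
Bracket: 2^12 = 4096 < 7024 <= 2^13 = 8192
So ceil(log2(7024)) = 13

bits = ceil(log2(7024)) = ceil(12.7781) = 13 bits


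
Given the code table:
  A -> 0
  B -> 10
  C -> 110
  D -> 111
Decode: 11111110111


Decoding:
111 -> D
111 -> D
10 -> B
111 -> D


Result: DDBD


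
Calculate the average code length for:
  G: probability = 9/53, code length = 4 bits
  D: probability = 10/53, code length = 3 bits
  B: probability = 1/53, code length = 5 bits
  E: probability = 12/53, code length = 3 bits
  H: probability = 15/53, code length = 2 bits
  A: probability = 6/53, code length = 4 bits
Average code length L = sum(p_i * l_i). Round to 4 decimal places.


Weighted contributions p_i * l_i:
  G: (9/53) * 4 = 36/53
  D: (10/53) * 3 = 30/53
  B: (1/53) * 5 = 5/53
  E: (12/53) * 3 = 36/53
  H: (15/53) * 2 = 30/53
  A: (6/53) * 4 = 24/53
Sum = (36 + 30 + 5 + 36 + 30 + 24)/53 = 161/53

L = 161/53 = 3.0377 bits/symbol


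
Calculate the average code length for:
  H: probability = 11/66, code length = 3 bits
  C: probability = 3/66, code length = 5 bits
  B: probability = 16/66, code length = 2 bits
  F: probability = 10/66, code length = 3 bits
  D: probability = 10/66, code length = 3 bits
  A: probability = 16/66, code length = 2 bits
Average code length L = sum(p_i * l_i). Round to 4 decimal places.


Weighted contributions p_i * l_i:
  H: (11/66) * 3 = 33/66
  C: (3/66) * 5 = 15/66
  B: (16/66) * 2 = 32/66
  F: (10/66) * 3 = 30/66
  D: (10/66) * 3 = 30/66
  A: (16/66) * 2 = 32/66
Sum = (33 + 15 + 32 + 30 + 30 + 32)/66 = 172/66

L = 172/66 = 2.6061 bits/symbol


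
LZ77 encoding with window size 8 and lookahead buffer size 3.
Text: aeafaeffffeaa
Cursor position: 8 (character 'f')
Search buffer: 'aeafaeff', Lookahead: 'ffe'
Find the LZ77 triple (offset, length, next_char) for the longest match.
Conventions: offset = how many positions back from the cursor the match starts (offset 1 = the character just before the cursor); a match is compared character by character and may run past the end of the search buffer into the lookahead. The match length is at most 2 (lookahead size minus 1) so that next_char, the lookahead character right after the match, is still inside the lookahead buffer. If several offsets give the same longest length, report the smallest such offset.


Try each offset into the search buffer:
  offset=1 (pos 7, char 'f'): match length 2
  offset=2 (pos 6, char 'f'): match length 2
  offset=3 (pos 5, char 'e'): match length 0
  offset=4 (pos 4, char 'a'): match length 0
  offset=5 (pos 3, char 'f'): match length 1
  offset=6 (pos 2, char 'a'): match length 0
  offset=7 (pos 1, char 'e'): match length 0
  offset=8 (pos 0, char 'a'): match length 0
Longest match has length 2, found at offsets 1, 2; take the smallest, offset 1.
next_char = character at position 8 + 2 = 10 -> 'e'

Best match: offset=1, length=2 (matching 'ff' starting at position 7)
LZ77 triple: (1, 2, 'e')


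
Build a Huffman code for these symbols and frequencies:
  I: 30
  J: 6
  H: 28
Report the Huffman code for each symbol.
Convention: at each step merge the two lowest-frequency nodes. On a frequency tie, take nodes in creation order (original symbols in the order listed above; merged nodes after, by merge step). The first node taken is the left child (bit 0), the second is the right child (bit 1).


Huffman tree construction:
Step 1: Merge J(6) + H(28) = 34
Step 2: Merge I(30) + (J+H)(34) = 64
Read each symbol's code off the tree from the root (left child = 0, right child = 1).

Codes:
  I: 0 (length 1)
  J: 10 (length 2)
  H: 11 (length 2)
Average code length: 98/64 = 1.5313 bits/symbol


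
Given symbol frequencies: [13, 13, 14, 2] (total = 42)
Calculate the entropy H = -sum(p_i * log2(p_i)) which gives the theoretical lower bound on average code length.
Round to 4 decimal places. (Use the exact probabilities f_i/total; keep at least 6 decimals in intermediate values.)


Per-symbol terms -p_i * log2(p_i) with p_i = f_i/42:
  p = 13/42 = 0.309524: log2(p) = -1.691878, -p*log2(p) = 0.523676
  p = 13/42 = 0.309524: log2(p) = -1.691878, -p*log2(p) = 0.523676
  p = 14/42 = 0.333333: log2(p) = -1.584963, -p*log2(p) = 0.528321
  p = 2/42 = 0.047619: log2(p) = -4.392317, -p*log2(p) = 0.209158
H = 0.523676 + 0.523676 + 0.528321 + 0.209158 = 1.784831

H = 1.7848 bits/symbol


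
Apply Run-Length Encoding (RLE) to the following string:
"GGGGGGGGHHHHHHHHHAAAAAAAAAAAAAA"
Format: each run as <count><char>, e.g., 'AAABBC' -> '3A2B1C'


Scanning runs left to right:
  i=0: run of 'G' x 8 -> '8G'
  i=8: run of 'H' x 9 -> '9H'
  i=17: run of 'A' x 14 -> '14A'

RLE = 8G9H14A


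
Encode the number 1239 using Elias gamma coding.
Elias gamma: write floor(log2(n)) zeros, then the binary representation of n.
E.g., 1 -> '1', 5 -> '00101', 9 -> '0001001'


num_bits = floor(log2(1239)) + 1 = 11
leading_zeros = num_bits - 1 = 10
binary(1239) = 10011010111

Elias gamma(1239) = '0000000000' + '10011010111' = 000000000010011010111 (21 bits)


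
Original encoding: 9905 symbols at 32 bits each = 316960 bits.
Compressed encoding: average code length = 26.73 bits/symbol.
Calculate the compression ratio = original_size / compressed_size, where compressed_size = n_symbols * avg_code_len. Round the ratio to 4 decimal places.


original_size = n_symbols * orig_bits = 9905 * 32 = 316960 bits
compressed_size = n_symbols * avg_code_len = 9905 * 26.73 = 264760.65 bits
ratio = original_size / compressed_size = 316960 / 264760.65 = 1.1972

Compression ratio = 1.1972


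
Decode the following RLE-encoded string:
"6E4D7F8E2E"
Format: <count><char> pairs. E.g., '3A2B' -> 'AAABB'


Expanding each <count><char> pair:
  6E -> 'EEEEEE'
  4D -> 'DDDD'
  7F -> 'FFFFFFF'
  8E -> 'EEEEEEEE'
  2E -> 'EE'

Decoded = EEEEEEDDDDFFFFFFFEEEEEEEEEE


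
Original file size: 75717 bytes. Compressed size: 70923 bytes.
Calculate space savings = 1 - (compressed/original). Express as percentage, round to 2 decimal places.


ratio = compressed/original = 70923/75717 = 0.936685
savings = 1 - ratio = 1 - 0.936685 = 0.063315
as a percentage: 0.063315 * 100 = 6.33%

Space savings = 1 - 70923/75717 = 6.33%


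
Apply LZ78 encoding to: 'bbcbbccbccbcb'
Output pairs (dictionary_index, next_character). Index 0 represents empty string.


LZ78 encoding steps:
Dictionary: {0: ''}
Step 1: w='' (idx 0), next='b' -> output (0, 'b'), add 'b' as idx 1
Step 2: w='b' (idx 1), next='c' -> output (1, 'c'), add 'bc' as idx 2
Step 3: w='b' (idx 1), next='b' -> output (1, 'b'), add 'bb' as idx 3
Step 4: w='' (idx 0), next='c' -> output (0, 'c'), add 'c' as idx 4
Step 5: w='c' (idx 4), next='b' -> output (4, 'b'), add 'cb' as idx 5
Step 6: w='c' (idx 4), next='c' -> output (4, 'c'), add 'cc' as idx 6
Step 7: w='bc' (idx 2), next='b' -> output (2, 'b'), add 'bcb' as idx 7


Encoded: [(0, 'b'), (1, 'c'), (1, 'b'), (0, 'c'), (4, 'b'), (4, 'c'), (2, 'b')]


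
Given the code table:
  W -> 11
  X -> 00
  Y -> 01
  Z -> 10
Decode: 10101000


Decoding:
10 -> Z
10 -> Z
10 -> Z
00 -> X


Result: ZZZX


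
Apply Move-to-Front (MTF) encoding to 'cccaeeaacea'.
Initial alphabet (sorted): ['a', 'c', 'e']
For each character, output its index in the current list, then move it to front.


MTF encoding:
'c': index 1 in ['a', 'c', 'e'] -> ['c', 'a', 'e']
'c': index 0 in ['c', 'a', 'e'] -> ['c', 'a', 'e']
'c': index 0 in ['c', 'a', 'e'] -> ['c', 'a', 'e']
'a': index 1 in ['c', 'a', 'e'] -> ['a', 'c', 'e']
'e': index 2 in ['a', 'c', 'e'] -> ['e', 'a', 'c']
'e': index 0 in ['e', 'a', 'c'] -> ['e', 'a', 'c']
'a': index 1 in ['e', 'a', 'c'] -> ['a', 'e', 'c']
'a': index 0 in ['a', 'e', 'c'] -> ['a', 'e', 'c']
'c': index 2 in ['a', 'e', 'c'] -> ['c', 'a', 'e']
'e': index 2 in ['c', 'a', 'e'] -> ['e', 'c', 'a']
'a': index 2 in ['e', 'c', 'a'] -> ['a', 'e', 'c']


Output: [1, 0, 0, 1, 2, 0, 1, 0, 2, 2, 2]


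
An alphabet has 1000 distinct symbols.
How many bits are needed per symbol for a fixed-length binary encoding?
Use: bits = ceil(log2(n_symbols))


log2(1000) = 9.9658
Bracket: 2^9 = 512 < 1000 <= 2^10 = 1024
So ceil(log2(1000)) = 10

bits = ceil(log2(1000)) = ceil(9.9658) = 10 bits


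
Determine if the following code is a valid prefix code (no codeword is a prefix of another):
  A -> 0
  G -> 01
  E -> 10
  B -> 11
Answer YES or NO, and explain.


Checking each pair (does one codeword prefix another?):
  A='0' vs G='01': prefix -- VIOLATION

NO -- this is NOT a valid prefix code. A (0) is a prefix of G (01).


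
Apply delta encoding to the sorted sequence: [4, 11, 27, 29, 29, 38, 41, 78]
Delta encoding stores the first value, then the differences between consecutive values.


First value: 4
Deltas:
  11 - 4 = 7
  27 - 11 = 16
  29 - 27 = 2
  29 - 29 = 0
  38 - 29 = 9
  41 - 38 = 3
  78 - 41 = 37


Delta encoded: [4, 7, 16, 2, 0, 9, 3, 37]


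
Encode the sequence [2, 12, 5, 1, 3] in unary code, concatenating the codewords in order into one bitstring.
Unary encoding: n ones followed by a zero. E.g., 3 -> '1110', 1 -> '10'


Encode each number as n ones followed by a terminating 0:
  2 -> 110 (3 bits)
  12 -> 1111111111110 (13 bits)
  5 -> 111110 (6 bits)
  1 -> 10 (2 bits)
  3 -> 1110 (4 bits)
Total length = 3 + 13 + 6 + 2 + 4 = 28 bits.

Unary([2, 12, 5, 1, 3]) = 1101111111111110111110101110 (28 bits)


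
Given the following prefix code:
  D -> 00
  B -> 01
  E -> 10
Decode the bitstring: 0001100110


Decoding step by step:
Bits 00 -> D
Bits 01 -> B
Bits 10 -> E
Bits 01 -> B
Bits 10 -> E


Decoded message: DBEBE


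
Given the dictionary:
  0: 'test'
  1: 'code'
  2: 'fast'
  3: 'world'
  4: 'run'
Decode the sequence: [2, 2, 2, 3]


Look up each index in the dictionary:
  2 -> 'fast'
  2 -> 'fast'
  2 -> 'fast'
  3 -> 'world'

Decoded: "fast fast fast world"


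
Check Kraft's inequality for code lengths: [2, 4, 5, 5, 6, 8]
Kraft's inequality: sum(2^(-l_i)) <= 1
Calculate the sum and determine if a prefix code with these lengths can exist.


Sum = 2^(-2) + 2^(-4) + 2^(-5) + 2^(-5) + 2^(-6) + 2^(-8)
    = 0.25 + 0.0625 + 0.03125 + 0.03125 + 0.015625 + 0.00390625
    = 101/256 = 0.39453125
Since 0.39453125 <= 1, Kraft's inequality IS satisfied.
A prefix code with these lengths CAN exist.

Kraft sum = 0.39453125. Satisfied.


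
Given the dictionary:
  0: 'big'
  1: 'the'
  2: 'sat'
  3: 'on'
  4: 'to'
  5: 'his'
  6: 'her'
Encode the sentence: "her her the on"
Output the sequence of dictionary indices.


Look up each word in the dictionary:
  'her' -> 6
  'her' -> 6
  'the' -> 1
  'on' -> 3

Encoded: [6, 6, 1, 3]


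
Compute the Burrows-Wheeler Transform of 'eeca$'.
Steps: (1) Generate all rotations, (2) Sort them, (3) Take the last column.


Rotations (sorted):
  0: $eeca -> last char: a
  1: a$eec -> last char: c
  2: ca$ee -> last char: e
  3: eca$e -> last char: e
  4: eeca$ -> last char: $


BWT = acee$


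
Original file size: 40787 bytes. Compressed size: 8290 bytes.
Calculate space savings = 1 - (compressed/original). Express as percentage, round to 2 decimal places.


ratio = compressed/original = 8290/40787 = 0.203251
savings = 1 - ratio = 1 - 0.203251 = 0.796749
as a percentage: 0.796749 * 100 = 79.67%

Space savings = 1 - 8290/40787 = 79.67%


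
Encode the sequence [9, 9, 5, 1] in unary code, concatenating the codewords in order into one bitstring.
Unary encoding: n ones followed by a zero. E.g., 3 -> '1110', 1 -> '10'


Encode each number as n ones followed by a terminating 0:
  9 -> 1111111110 (10 bits)
  9 -> 1111111110 (10 bits)
  5 -> 111110 (6 bits)
  1 -> 10 (2 bits)
Total length = 10 + 10 + 6 + 2 = 28 bits.

Unary([9, 9, 5, 1]) = 1111111110111111111011111010 (28 bits)


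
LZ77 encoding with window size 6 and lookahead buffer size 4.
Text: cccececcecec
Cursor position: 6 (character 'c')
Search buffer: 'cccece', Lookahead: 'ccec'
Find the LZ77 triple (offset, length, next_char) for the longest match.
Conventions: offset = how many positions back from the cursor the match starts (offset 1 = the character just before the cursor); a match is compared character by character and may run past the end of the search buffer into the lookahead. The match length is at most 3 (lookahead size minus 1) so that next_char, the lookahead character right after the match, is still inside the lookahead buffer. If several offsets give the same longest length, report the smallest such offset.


Try each offset into the search buffer:
  offset=1 (pos 5, char 'e'): match length 0
  offset=2 (pos 4, char 'c'): match length 1
  offset=3 (pos 3, char 'e'): match length 0
  offset=4 (pos 2, char 'c'): match length 1
  offset=5 (pos 1, char 'c'): match length 3
  offset=6 (pos 0, char 'c'): match length 2
Longest match has length 3 at offset 5.
next_char = character at position 6 + 3 = 9 -> 'c'

Best match: offset=5, length=3 (matching 'cce' starting at position 1)
LZ77 triple: (5, 3, 'c')


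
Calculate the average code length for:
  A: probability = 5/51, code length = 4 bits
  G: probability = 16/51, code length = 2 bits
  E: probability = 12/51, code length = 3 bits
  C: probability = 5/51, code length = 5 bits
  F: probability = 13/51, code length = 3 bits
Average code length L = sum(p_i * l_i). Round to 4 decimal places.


Weighted contributions p_i * l_i:
  A: (5/51) * 4 = 20/51
  G: (16/51) * 2 = 32/51
  E: (12/51) * 3 = 36/51
  C: (5/51) * 5 = 25/51
  F: (13/51) * 3 = 39/51
Sum = (20 + 32 + 36 + 25 + 39)/51 = 152/51

L = 152/51 = 2.9804 bits/symbol


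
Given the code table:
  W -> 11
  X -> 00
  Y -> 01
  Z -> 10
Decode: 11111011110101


Decoding:
11 -> W
11 -> W
10 -> Z
11 -> W
11 -> W
01 -> Y
01 -> Y


Result: WWZWWYY


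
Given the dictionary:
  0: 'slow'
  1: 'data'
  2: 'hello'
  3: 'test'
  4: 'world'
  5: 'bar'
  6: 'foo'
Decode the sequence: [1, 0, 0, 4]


Look up each index in the dictionary:
  1 -> 'data'
  0 -> 'slow'
  0 -> 'slow'
  4 -> 'world'

Decoded: "data slow slow world"


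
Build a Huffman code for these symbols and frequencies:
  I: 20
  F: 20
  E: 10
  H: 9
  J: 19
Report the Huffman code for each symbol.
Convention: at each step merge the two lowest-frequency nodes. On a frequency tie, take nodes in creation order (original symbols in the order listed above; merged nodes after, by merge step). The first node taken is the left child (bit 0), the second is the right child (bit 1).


Huffman tree construction:
Step 1: Merge H(9) + E(10) = 19
Step 2: Merge J(19) + (H+E)(19) = 38
Step 3: Merge I(20) + F(20) = 40
Step 4: Merge (J+(H+E))(38) + (I+F)(40) = 78
Read each symbol's code off the tree from the root (left child = 0, right child = 1).

Codes:
  I: 10 (length 2)
  F: 11 (length 2)
  E: 011 (length 3)
  H: 010 (length 3)
  J: 00 (length 2)
Average code length: 175/78 = 2.2436 bits/symbol


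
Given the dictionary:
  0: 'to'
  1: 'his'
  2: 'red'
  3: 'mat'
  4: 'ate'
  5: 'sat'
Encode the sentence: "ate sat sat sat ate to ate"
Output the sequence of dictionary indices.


Look up each word in the dictionary:
  'ate' -> 4
  'sat' -> 5
  'sat' -> 5
  'sat' -> 5
  'ate' -> 4
  'to' -> 0
  'ate' -> 4

Encoded: [4, 5, 5, 5, 4, 0, 4]


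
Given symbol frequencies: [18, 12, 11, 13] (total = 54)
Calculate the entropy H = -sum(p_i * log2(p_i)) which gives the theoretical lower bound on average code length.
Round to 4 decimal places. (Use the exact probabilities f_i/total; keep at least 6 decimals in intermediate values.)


Per-symbol terms -p_i * log2(p_i) with p_i = f_i/54:
  p = 18/54 = 0.333333: log2(p) = -1.584963, -p*log2(p) = 0.528321
  p = 12/54 = 0.222222: log2(p) = -2.169925, -p*log2(p) = 0.482206
  p = 11/54 = 0.203704: log2(p) = -2.295456, -p*log2(p) = 0.467593
  p = 13/54 = 0.240741: log2(p) = -2.054448, -p*log2(p) = 0.494589
H = 0.528321 + 0.482206 + 0.467593 + 0.494589 = 1.972709

H = 1.9727 bits/symbol


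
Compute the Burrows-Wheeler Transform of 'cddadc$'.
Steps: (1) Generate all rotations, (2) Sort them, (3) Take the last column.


Rotations (sorted):
  0: $cddadc -> last char: c
  1: adc$cdd -> last char: d
  2: c$cddad -> last char: d
  3: cddadc$ -> last char: $
  4: dadc$cd -> last char: d
  5: dc$cdda -> last char: a
  6: ddadc$c -> last char: c


BWT = cdd$dac


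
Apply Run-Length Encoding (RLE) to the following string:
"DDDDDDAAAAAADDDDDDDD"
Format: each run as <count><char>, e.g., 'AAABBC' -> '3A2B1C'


Scanning runs left to right:
  i=0: run of 'D' x 6 -> '6D'
  i=6: run of 'A' x 6 -> '6A'
  i=12: run of 'D' x 8 -> '8D'

RLE = 6D6A8D


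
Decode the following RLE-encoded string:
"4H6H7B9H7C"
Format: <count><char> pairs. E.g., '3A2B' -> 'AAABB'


Expanding each <count><char> pair:
  4H -> 'HHHH'
  6H -> 'HHHHHH'
  7B -> 'BBBBBBB'
  9H -> 'HHHHHHHHH'
  7C -> 'CCCCCCC'

Decoded = HHHHHHHHHHBBBBBBBHHHHHHHHHCCCCCCC


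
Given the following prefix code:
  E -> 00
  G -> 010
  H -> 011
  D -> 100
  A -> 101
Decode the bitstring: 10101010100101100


Decoding step by step:
Bits 101 -> A
Bits 010 -> G
Bits 101 -> A
Bits 00 -> E
Bits 101 -> A
Bits 100 -> D


Decoded message: AGAEAD


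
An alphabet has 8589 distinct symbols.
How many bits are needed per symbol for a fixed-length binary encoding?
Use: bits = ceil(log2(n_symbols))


log2(8589) = 13.0683
Bracket: 2^13 = 8192 < 8589 <= 2^14 = 16384
So ceil(log2(8589)) = 14

bits = ceil(log2(8589)) = ceil(13.0683) = 14 bits


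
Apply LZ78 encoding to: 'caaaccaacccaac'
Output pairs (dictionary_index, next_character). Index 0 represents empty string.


LZ78 encoding steps:
Dictionary: {0: ''}
Step 1: w='' (idx 0), next='c' -> output (0, 'c'), add 'c' as idx 1
Step 2: w='' (idx 0), next='a' -> output (0, 'a'), add 'a' as idx 2
Step 3: w='a' (idx 2), next='a' -> output (2, 'a'), add 'aa' as idx 3
Step 4: w='c' (idx 1), next='c' -> output (1, 'c'), add 'cc' as idx 4
Step 5: w='aa' (idx 3), next='c' -> output (3, 'c'), add 'aac' as idx 5
Step 6: w='cc' (idx 4), next='a' -> output (4, 'a'), add 'cca' as idx 6
Step 7: w='a' (idx 2), next='c' -> output (2, 'c'), add 'ac' as idx 7


Encoded: [(0, 'c'), (0, 'a'), (2, 'a'), (1, 'c'), (3, 'c'), (4, 'a'), (2, 'c')]


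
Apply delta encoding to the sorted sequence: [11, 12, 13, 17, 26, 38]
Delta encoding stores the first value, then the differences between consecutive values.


First value: 11
Deltas:
  12 - 11 = 1
  13 - 12 = 1
  17 - 13 = 4
  26 - 17 = 9
  38 - 26 = 12


Delta encoded: [11, 1, 1, 4, 9, 12]


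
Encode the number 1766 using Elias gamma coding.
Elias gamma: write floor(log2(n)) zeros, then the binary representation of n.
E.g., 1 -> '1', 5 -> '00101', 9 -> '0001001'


num_bits = floor(log2(1766)) + 1 = 11
leading_zeros = num_bits - 1 = 10
binary(1766) = 11011100110

Elias gamma(1766) = '0000000000' + '11011100110' = 000000000011011100110 (21 bits)


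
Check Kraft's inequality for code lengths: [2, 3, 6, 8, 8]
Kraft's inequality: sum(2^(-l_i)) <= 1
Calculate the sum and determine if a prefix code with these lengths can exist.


Sum = 2^(-2) + 2^(-3) + 2^(-6) + 2^(-8) + 2^(-8)
    = 0.25 + 0.125 + 0.015625 + 0.00390625 + 0.00390625
    = 102/256 = 0.3984375
Since 0.3984375 <= 1, Kraft's inequality IS satisfied.
A prefix code with these lengths CAN exist.

Kraft sum = 0.3984375. Satisfied.


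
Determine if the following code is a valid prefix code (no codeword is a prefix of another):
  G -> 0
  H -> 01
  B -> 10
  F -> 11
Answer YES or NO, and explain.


Checking each pair (does one codeword prefix another?):
  G='0' vs H='01': prefix -- VIOLATION

NO -- this is NOT a valid prefix code. G (0) is a prefix of H (01).


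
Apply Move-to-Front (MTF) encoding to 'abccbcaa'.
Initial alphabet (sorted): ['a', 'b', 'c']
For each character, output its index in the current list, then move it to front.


MTF encoding:
'a': index 0 in ['a', 'b', 'c'] -> ['a', 'b', 'c']
'b': index 1 in ['a', 'b', 'c'] -> ['b', 'a', 'c']
'c': index 2 in ['b', 'a', 'c'] -> ['c', 'b', 'a']
'c': index 0 in ['c', 'b', 'a'] -> ['c', 'b', 'a']
'b': index 1 in ['c', 'b', 'a'] -> ['b', 'c', 'a']
'c': index 1 in ['b', 'c', 'a'] -> ['c', 'b', 'a']
'a': index 2 in ['c', 'b', 'a'] -> ['a', 'c', 'b']
'a': index 0 in ['a', 'c', 'b'] -> ['a', 'c', 'b']


Output: [0, 1, 2, 0, 1, 1, 2, 0]


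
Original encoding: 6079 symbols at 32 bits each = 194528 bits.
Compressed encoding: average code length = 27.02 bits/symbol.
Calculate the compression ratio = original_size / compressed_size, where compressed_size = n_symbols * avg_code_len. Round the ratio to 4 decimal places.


original_size = n_symbols * orig_bits = 6079 * 32 = 194528 bits
compressed_size = n_symbols * avg_code_len = 6079 * 27.02 = 164254.58 bits
ratio = original_size / compressed_size = 194528 / 164254.58 = 1.1843

Compression ratio = 1.1843


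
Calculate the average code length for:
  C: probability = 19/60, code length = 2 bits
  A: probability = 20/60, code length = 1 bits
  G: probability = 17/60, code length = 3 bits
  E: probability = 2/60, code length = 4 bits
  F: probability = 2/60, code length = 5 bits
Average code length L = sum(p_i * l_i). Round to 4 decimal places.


Weighted contributions p_i * l_i:
  C: (19/60) * 2 = 38/60
  A: (20/60) * 1 = 20/60
  G: (17/60) * 3 = 51/60
  E: (2/60) * 4 = 8/60
  F: (2/60) * 5 = 10/60
Sum = (38 + 20 + 51 + 8 + 10)/60 = 127/60

L = 127/60 = 2.1167 bits/symbol


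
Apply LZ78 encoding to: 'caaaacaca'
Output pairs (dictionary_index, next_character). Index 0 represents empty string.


LZ78 encoding steps:
Dictionary: {0: ''}
Step 1: w='' (idx 0), next='c' -> output (0, 'c'), add 'c' as idx 1
Step 2: w='' (idx 0), next='a' -> output (0, 'a'), add 'a' as idx 2
Step 3: w='a' (idx 2), next='a' -> output (2, 'a'), add 'aa' as idx 3
Step 4: w='a' (idx 2), next='c' -> output (2, 'c'), add 'ac' as idx 4
Step 5: w='ac' (idx 4), next='a' -> output (4, 'a'), add 'aca' as idx 5


Encoded: [(0, 'c'), (0, 'a'), (2, 'a'), (2, 'c'), (4, 'a')]


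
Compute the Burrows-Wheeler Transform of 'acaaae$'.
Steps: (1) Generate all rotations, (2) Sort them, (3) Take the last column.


Rotations (sorted):
  0: $acaaae -> last char: e
  1: aaae$ac -> last char: c
  2: aae$aca -> last char: a
  3: acaaae$ -> last char: $
  4: ae$acaa -> last char: a
  5: caaae$a -> last char: a
  6: e$acaaa -> last char: a


BWT = eca$aaa


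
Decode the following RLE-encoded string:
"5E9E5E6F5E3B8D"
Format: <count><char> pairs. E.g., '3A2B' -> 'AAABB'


Expanding each <count><char> pair:
  5E -> 'EEEEE'
  9E -> 'EEEEEEEEE'
  5E -> 'EEEEE'
  6F -> 'FFFFFF'
  5E -> 'EEEEE'
  3B -> 'BBB'
  8D -> 'DDDDDDDD'

Decoded = EEEEEEEEEEEEEEEEEEEFFFFFFEEEEEBBBDDDDDDDD


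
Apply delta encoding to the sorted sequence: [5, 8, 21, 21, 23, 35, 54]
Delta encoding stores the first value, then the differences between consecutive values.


First value: 5
Deltas:
  8 - 5 = 3
  21 - 8 = 13
  21 - 21 = 0
  23 - 21 = 2
  35 - 23 = 12
  54 - 35 = 19


Delta encoded: [5, 3, 13, 0, 2, 12, 19]


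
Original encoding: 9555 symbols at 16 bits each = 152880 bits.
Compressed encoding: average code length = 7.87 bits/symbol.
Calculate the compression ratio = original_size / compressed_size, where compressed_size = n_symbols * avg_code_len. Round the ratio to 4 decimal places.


original_size = n_symbols * orig_bits = 9555 * 16 = 152880 bits
compressed_size = n_symbols * avg_code_len = 9555 * 7.87 = 75197.85 bits
ratio = original_size / compressed_size = 152880 / 75197.85 = 2.033

Compression ratio = 2.033


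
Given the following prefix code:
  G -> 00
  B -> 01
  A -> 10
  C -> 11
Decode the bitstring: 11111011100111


Decoding step by step:
Bits 11 -> C
Bits 11 -> C
Bits 10 -> A
Bits 11 -> C
Bits 10 -> A
Bits 01 -> B
Bits 11 -> C


Decoded message: CCACABC


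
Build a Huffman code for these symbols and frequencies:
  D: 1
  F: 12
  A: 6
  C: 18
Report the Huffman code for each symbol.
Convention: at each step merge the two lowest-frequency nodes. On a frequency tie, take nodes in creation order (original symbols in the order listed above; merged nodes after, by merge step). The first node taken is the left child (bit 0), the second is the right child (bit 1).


Huffman tree construction:
Step 1: Merge D(1) + A(6) = 7
Step 2: Merge (D+A)(7) + F(12) = 19
Step 3: Merge C(18) + ((D+A)+F)(19) = 37
Read each symbol's code off the tree from the root (left child = 0, right child = 1).

Codes:
  D: 100 (length 3)
  F: 11 (length 2)
  A: 101 (length 3)
  C: 0 (length 1)
Average code length: 63/37 = 1.7027 bits/symbol


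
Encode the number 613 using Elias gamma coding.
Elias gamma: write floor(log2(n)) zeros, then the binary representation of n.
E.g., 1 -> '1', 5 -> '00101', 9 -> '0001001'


num_bits = floor(log2(613)) + 1 = 10
leading_zeros = num_bits - 1 = 9
binary(613) = 1001100101

Elias gamma(613) = '000000000' + '1001100101' = 0000000001001100101 (19 bits)


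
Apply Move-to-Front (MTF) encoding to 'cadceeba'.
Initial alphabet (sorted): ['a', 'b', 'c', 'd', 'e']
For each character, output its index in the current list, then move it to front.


MTF encoding:
'c': index 2 in ['a', 'b', 'c', 'd', 'e'] -> ['c', 'a', 'b', 'd', 'e']
'a': index 1 in ['c', 'a', 'b', 'd', 'e'] -> ['a', 'c', 'b', 'd', 'e']
'd': index 3 in ['a', 'c', 'b', 'd', 'e'] -> ['d', 'a', 'c', 'b', 'e']
'c': index 2 in ['d', 'a', 'c', 'b', 'e'] -> ['c', 'd', 'a', 'b', 'e']
'e': index 4 in ['c', 'd', 'a', 'b', 'e'] -> ['e', 'c', 'd', 'a', 'b']
'e': index 0 in ['e', 'c', 'd', 'a', 'b'] -> ['e', 'c', 'd', 'a', 'b']
'b': index 4 in ['e', 'c', 'd', 'a', 'b'] -> ['b', 'e', 'c', 'd', 'a']
'a': index 4 in ['b', 'e', 'c', 'd', 'a'] -> ['a', 'b', 'e', 'c', 'd']


Output: [2, 1, 3, 2, 4, 0, 4, 4]


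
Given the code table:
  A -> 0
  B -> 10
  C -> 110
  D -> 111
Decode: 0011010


Decoding:
0 -> A
0 -> A
110 -> C
10 -> B


Result: AACB


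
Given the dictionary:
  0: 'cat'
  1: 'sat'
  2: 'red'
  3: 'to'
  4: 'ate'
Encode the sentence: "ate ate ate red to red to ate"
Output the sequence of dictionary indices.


Look up each word in the dictionary:
  'ate' -> 4
  'ate' -> 4
  'ate' -> 4
  'red' -> 2
  'to' -> 3
  'red' -> 2
  'to' -> 3
  'ate' -> 4

Encoded: [4, 4, 4, 2, 3, 2, 3, 4]


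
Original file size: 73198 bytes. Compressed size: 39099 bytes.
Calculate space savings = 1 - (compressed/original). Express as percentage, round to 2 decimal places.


ratio = compressed/original = 39099/73198 = 0.534154
savings = 1 - ratio = 1 - 0.534154 = 0.465846
as a percentage: 0.465846 * 100 = 46.58%

Space savings = 1 - 39099/73198 = 46.58%


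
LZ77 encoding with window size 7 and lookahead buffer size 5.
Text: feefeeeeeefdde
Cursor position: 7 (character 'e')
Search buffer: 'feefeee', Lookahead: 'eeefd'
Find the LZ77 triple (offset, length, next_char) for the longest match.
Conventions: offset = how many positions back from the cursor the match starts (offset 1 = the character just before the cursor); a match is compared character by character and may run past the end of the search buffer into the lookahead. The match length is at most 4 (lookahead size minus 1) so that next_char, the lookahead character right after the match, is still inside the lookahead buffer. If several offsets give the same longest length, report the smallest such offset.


Try each offset into the search buffer:
  offset=1 (pos 6, char 'e'): match length 3
  offset=2 (pos 5, char 'e'): match length 3
  offset=3 (pos 4, char 'e'): match length 3
  offset=4 (pos 3, char 'f'): match length 0
  offset=5 (pos 2, char 'e'): match length 1
  offset=6 (pos 1, char 'e'): match length 2
  offset=7 (pos 0, char 'f'): match length 0
Longest match has length 3, found at offsets 1, 2, 3; take the smallest, offset 1.
next_char = character at position 7 + 3 = 10 -> 'f'

Best match: offset=1, length=3 (matching 'eee' starting at position 6)
LZ77 triple: (1, 3, 'f')


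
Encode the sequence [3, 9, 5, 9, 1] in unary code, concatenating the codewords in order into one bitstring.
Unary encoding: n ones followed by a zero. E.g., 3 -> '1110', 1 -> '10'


Encode each number as n ones followed by a terminating 0:
  3 -> 1110 (4 bits)
  9 -> 1111111110 (10 bits)
  5 -> 111110 (6 bits)
  9 -> 1111111110 (10 bits)
  1 -> 10 (2 bits)
Total length = 4 + 10 + 6 + 10 + 2 = 32 bits.

Unary([3, 9, 5, 9, 1]) = 11101111111110111110111111111010 (32 bits)


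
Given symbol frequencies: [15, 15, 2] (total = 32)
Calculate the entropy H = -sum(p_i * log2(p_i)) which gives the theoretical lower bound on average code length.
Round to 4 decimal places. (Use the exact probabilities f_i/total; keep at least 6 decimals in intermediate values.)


Per-symbol terms -p_i * log2(p_i) with p_i = f_i/32:
  p = 15/32 = 0.468750: log2(p) = -1.093109, -p*log2(p) = 0.512395
  p = 15/32 = 0.468750: log2(p) = -1.093109, -p*log2(p) = 0.512395
  p = 2/32 = 0.062500: log2(p) = -4.000000, -p*log2(p) = 0.250000
H = 0.512395 + 0.512395 + 0.250000 = 1.274790

H = 1.2748 bits/symbol


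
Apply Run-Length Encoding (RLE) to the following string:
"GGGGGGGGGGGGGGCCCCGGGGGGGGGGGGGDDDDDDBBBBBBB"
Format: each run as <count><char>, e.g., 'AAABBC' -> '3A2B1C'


Scanning runs left to right:
  i=0: run of 'G' x 14 -> '14G'
  i=14: run of 'C' x 4 -> '4C'
  i=18: run of 'G' x 13 -> '13G'
  i=31: run of 'D' x 6 -> '6D'
  i=37: run of 'B' x 7 -> '7B'

RLE = 14G4C13G6D7B


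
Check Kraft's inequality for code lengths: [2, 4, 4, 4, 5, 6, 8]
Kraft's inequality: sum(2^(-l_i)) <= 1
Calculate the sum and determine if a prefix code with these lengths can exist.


Sum = 2^(-2) + 2^(-4) + 2^(-4) + 2^(-4) + 2^(-5) + 2^(-6) + 2^(-8)
    = 0.25 + 0.0625 + 0.0625 + 0.0625 + 0.03125 + 0.015625 + 0.00390625
    = 125/256 = 0.48828125
Since 0.48828125 <= 1, Kraft's inequality IS satisfied.
A prefix code with these lengths CAN exist.

Kraft sum = 0.48828125. Satisfied.


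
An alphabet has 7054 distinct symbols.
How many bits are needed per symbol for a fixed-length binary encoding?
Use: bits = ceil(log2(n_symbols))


log2(7054) = 12.7842
Bracket: 2^12 = 4096 < 7054 <= 2^13 = 8192
So ceil(log2(7054)) = 13

bits = ceil(log2(7054)) = ceil(12.7842) = 13 bits


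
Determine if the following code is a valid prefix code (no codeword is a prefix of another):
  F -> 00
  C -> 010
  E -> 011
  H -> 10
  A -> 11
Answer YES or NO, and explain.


Checking each pair (does one codeword prefix another?):
  F='00' vs C='010': no prefix
  F='00' vs E='011': no prefix
  F='00' vs H='10': no prefix
  F='00' vs A='11': no prefix
  C='010' vs F='00': no prefix
  C='010' vs E='011': no prefix
  C='010' vs H='10': no prefix
  C='010' vs A='11': no prefix
  E='011' vs F='00': no prefix
  E='011' vs C='010': no prefix
  E='011' vs H='10': no prefix
  E='011' vs A='11': no prefix
  H='10' vs F='00': no prefix
  H='10' vs C='010': no prefix
  H='10' vs E='011': no prefix
  H='10' vs A='11': no prefix
  A='11' vs F='00': no prefix
  A='11' vs C='010': no prefix
  A='11' vs E='011': no prefix
  A='11' vs H='10': no prefix
No violation found over all pairs.

YES -- this is a valid prefix code. No codeword is a prefix of any other codeword.


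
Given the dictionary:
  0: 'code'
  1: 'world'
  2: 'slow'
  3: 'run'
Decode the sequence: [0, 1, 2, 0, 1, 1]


Look up each index in the dictionary:
  0 -> 'code'
  1 -> 'world'
  2 -> 'slow'
  0 -> 'code'
  1 -> 'world'
  1 -> 'world'

Decoded: "code world slow code world world"


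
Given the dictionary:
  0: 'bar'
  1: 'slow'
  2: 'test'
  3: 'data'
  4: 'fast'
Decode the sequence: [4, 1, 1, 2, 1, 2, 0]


Look up each index in the dictionary:
  4 -> 'fast'
  1 -> 'slow'
  1 -> 'slow'
  2 -> 'test'
  1 -> 'slow'
  2 -> 'test'
  0 -> 'bar'

Decoded: "fast slow slow test slow test bar"


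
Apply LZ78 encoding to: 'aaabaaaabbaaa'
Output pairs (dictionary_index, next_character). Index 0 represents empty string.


LZ78 encoding steps:
Dictionary: {0: ''}
Step 1: w='' (idx 0), next='a' -> output (0, 'a'), add 'a' as idx 1
Step 2: w='a' (idx 1), next='a' -> output (1, 'a'), add 'aa' as idx 2
Step 3: w='' (idx 0), next='b' -> output (0, 'b'), add 'b' as idx 3
Step 4: w='aa' (idx 2), next='a' -> output (2, 'a'), add 'aaa' as idx 4
Step 5: w='a' (idx 1), next='b' -> output (1, 'b'), add 'ab' as idx 5
Step 6: w='b' (idx 3), next='a' -> output (3, 'a'), add 'ba' as idx 6
Step 7: w='aa' (idx 2), end of input -> output (2, '')


Encoded: [(0, 'a'), (1, 'a'), (0, 'b'), (2, 'a'), (1, 'b'), (3, 'a'), (2, '')]


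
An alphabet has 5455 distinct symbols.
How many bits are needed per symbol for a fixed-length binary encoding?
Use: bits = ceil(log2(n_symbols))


log2(5455) = 12.4134
Bracket: 2^12 = 4096 < 5455 <= 2^13 = 8192
So ceil(log2(5455)) = 13

bits = ceil(log2(5455)) = ceil(12.4134) = 13 bits
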